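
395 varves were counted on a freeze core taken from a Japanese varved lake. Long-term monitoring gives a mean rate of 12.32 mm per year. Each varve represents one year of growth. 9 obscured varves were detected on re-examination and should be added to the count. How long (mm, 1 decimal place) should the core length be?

True varve count = 395 + 9 = 404.
Predicted length = 12.32 mm/year × 404 years = 4977.3 mm.

4977.3 mm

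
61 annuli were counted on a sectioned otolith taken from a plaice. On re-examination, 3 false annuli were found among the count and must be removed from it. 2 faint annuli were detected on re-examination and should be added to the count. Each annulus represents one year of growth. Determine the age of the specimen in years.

Correcting the raw count gives 61 − 3 + 2 = 60 true annuli.
With a one-to-one annulus periodicity this is 60 years.

60 yr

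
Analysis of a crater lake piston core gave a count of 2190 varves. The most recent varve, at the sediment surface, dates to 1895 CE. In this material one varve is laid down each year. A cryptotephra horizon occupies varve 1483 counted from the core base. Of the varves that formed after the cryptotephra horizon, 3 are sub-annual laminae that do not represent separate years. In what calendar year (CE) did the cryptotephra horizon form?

1191 CE

2190 − 1483 = 707 varves lie beyond the cryptotephra horizon toward the sediment surface.
707 − 3 false = 704 true varves after the cryptotephra horizon.
The varve at the sediment surface is 1895 CE, so the cryptotephra horizon dates to 1895 − 704 = 1191 CE.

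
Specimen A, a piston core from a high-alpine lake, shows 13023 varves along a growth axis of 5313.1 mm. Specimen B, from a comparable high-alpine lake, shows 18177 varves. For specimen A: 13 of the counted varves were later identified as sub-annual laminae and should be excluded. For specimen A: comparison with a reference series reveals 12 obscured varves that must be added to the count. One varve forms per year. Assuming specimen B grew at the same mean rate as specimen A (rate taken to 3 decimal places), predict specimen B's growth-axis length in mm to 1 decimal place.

Specimen A: adjusted count: 13023 − 13 + 12 = 13022 varves.
A: Extension rate ≈ 5313.1 / 13022 = 0.408 mm/yr.
For B, 0.408 mm/year × 18177 years = 7416.2 mm.

7416.2 mm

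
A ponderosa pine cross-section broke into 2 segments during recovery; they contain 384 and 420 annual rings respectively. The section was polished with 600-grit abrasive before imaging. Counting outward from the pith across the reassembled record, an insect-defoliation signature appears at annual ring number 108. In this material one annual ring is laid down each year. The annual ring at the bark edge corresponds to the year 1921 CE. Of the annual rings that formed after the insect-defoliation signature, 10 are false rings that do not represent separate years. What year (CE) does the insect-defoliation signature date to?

Total annual rings = 384 + 420 = 804.
The insect-defoliation signature sits at annual ring 108 from the pith, so 804 − 108 = 696 annual rings formed after it.
Removing the 10 false annual rings leaves 696 − 10 = 686 true annual rings beyond the insect-defoliation signature.
Counting back 686 years from 1921 CE places the insect-defoliation signature in 1921 − 686 = 1235 CE.

1235 CE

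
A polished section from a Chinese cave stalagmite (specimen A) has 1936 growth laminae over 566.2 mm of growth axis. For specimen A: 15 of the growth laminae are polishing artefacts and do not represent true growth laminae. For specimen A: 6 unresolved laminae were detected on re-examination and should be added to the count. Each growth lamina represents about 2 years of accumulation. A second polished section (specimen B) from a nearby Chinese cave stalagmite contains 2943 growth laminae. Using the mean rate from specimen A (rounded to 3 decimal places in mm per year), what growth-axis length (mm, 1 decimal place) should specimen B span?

Specimen A: adjusted count: 1936 − 15 + 6 = 1927 growth laminae.
Specimen A: multiplying by 2 years per growth lamina: 1927 × 2 = 3854 years.
A: Mean rate = 566.2 mm / 3854 years ≈ 0.147 mm per year.
Specimen B: multiplying by 2 years per growth lamina: 2943 × 2 = 5886 years. For B, 0.147 mm/year × 5886 years = 865.2 mm.

865.2 mm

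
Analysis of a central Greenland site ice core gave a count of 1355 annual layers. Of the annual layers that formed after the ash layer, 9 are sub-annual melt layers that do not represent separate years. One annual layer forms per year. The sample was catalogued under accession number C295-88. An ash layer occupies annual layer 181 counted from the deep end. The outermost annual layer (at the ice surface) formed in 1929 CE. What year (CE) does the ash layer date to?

764 CE

The ash layer sits at annual layer 181 from the deep end, so 1355 − 181 = 1174 annual layers formed after it.
Excluding 9 false annual layers: 1174 − 9 = 1165.
Counting back 1165 years from 1929 CE places the ash layer in 1929 − 1165 = 764 CE.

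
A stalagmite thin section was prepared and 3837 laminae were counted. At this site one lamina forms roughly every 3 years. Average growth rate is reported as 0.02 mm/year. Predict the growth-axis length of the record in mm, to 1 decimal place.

230.2 mm

3837 laminae at 3 years each span 3837 × 3 = 11511 years.
Length ≈ 0.02 × 11511 = 230.2 mm.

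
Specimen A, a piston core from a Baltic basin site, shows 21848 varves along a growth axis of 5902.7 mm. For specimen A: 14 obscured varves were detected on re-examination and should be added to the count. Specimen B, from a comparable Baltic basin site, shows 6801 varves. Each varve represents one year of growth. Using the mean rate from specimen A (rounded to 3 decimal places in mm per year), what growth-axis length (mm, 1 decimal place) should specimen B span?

Specimen A: adjusted count: 21848 + 14 = 21862 varves.
A: 5902.7 mm over 21862 years gives 5902.7 / 21862 ≈ 0.270 mm/yr.
Length of B = 0.270 × 6801 = 1836.3 mm.

1836.3 mm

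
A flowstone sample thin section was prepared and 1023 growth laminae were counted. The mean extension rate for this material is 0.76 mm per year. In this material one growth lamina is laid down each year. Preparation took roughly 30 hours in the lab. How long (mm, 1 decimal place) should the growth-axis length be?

The record spans 1023 years at 0.76 mm per year.
Length ≈ 0.76 × 1023 = 777.5 mm.

777.5 mm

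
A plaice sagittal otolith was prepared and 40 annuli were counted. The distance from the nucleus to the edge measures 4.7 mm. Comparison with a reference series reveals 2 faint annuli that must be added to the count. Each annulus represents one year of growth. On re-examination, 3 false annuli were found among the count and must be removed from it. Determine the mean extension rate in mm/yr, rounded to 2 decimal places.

After corrections the count is 40 − 3 + 2 = 39 annuli.
Extension rate ≈ 4.7 / 39 = 0.12 mm/yr.

0.12 mm/yr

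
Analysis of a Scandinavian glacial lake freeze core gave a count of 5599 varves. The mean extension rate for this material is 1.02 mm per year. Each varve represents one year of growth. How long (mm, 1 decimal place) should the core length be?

5711.0 mm

The record spans 5599 years at 1.02 mm per year.
Predicted length = 1.02 mm/year × 5599 years = 5711.0 mm.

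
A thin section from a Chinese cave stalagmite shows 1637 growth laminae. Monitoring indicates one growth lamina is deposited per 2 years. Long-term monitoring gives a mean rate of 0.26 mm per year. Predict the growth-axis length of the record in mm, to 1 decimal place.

Multiplying by 2 years per growth lamina: 1637 × 2 = 3274 years.
Length ≈ 0.26 × 3274 = 851.2 mm.

851.2 mm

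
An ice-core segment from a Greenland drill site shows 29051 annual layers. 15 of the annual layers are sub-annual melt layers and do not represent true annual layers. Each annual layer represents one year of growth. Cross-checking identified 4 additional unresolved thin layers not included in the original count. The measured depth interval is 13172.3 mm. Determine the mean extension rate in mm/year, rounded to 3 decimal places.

True annual layer count = 29051 − 15 + 4 = 29040.
Mean rate = 13172.3 mm / 29040 years ≈ 0.454 mm/year.

0.454 mm/year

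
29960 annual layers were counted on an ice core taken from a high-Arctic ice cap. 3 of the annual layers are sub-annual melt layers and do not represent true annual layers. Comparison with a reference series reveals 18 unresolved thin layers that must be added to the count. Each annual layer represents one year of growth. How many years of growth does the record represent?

Adjusted count: 29960 − 3 + 18 = 29975 annual layers.
At one annual layer per year, that is 29975 years.

29975 years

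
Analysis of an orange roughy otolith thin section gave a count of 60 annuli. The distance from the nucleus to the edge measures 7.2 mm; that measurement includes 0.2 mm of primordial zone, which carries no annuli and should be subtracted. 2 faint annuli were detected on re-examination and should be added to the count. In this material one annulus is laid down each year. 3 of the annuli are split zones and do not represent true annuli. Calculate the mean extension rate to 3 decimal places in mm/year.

Adjusted count: 60 − 3 + 2 = 59 annuli.
Net length = 7.2 − 0.2 = 7.0 mm.
7.0 mm over 59 years gives 7.0 / 59 ≈ 0.119 mm/year.

0.119 mm/year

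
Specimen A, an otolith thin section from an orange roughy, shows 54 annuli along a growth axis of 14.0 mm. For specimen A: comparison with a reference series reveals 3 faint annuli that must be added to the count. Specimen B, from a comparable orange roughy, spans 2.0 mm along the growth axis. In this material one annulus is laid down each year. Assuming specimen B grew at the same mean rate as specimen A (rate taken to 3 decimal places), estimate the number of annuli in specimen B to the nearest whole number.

Specimen A: correcting the raw count gives 54 + 3 = 57 true annuli.
A: 14.0 mm over 57 years gives 14.0 / 57 ≈ 0.246 mm/year.
B spans 2.0 / 0.246 = 8.13 years ≈ 8 annuli.

8 annuli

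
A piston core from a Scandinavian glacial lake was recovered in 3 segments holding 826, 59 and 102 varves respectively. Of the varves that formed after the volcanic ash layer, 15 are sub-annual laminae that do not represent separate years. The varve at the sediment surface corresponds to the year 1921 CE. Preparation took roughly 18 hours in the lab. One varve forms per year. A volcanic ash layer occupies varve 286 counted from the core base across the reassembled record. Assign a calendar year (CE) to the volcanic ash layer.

Total varves = 826 + 59 + 102 = 987.
987 − 286 = 701 varves lie beyond the volcanic ash layer toward the sediment surface.
701 − 15 false = 686 true varves after the volcanic ash layer.
The varve at the sediment surface is 1921 CE, so the volcanic ash layer dates to 1921 − 686 = 1235 CE.

1235 CE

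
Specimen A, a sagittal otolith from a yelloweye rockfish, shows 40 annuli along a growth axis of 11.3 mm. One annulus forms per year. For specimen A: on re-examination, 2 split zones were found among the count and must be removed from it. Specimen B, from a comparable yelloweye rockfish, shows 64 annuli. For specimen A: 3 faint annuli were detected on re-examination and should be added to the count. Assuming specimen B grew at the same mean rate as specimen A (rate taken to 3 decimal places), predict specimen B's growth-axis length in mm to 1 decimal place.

Specimen A: after corrections the count is 40 − 2 + 3 = 41 annuli.
A: Extension rate ≈ 11.3 / 41 = 0.276 mm/yr.
Length of B = 0.276 × 64 = 17.7 mm.

17.7 mm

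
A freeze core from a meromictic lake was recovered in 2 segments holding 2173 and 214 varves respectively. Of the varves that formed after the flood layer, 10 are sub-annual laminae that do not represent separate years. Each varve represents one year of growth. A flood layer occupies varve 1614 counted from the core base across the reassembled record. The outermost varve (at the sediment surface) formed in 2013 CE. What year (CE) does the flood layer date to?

Total varves = 2173 + 214 = 2387.
2387 − 1614 = 773 varves lie beyond the flood layer toward the sediment surface.
773 − 10 false = 763 true varves after the flood layer.
2013 − 763 = 1250 CE.

1250 CE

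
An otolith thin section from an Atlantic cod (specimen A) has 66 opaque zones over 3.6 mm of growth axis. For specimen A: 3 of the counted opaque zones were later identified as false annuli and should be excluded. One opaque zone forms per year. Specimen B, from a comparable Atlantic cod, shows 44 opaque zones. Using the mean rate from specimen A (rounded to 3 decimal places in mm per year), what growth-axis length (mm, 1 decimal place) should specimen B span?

2.5 mm

Specimen A: true opaque zone count = 66 − 3 = 63.
A: 3.6 mm over 63 years gives 3.6 / 63 ≈ 0.057 mm/year.
B's length ≈ 0.057 × 44 = 2.5 mm.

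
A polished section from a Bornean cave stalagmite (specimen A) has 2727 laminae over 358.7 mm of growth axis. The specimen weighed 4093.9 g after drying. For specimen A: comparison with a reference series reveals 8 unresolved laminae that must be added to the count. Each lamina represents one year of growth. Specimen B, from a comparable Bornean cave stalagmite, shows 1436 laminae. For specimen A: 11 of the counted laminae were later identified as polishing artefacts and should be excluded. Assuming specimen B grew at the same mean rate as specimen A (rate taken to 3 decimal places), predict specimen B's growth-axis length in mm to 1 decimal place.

189.6 mm

Specimen A: after corrections the count is 2727 − 11 + 8 = 2724 laminae.
A: Extension rate ≈ 358.7 / 2724 = 0.132 mm/year.
Length of B = 0.132 × 1436 = 189.6 mm.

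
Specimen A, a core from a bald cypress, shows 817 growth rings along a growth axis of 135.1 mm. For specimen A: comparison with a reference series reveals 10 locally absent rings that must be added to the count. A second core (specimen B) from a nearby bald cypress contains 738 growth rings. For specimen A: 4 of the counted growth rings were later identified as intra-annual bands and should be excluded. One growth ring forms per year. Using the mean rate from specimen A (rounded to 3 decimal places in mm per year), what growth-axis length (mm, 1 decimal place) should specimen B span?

121.0 mm

Specimen A: true growth ring count = 817 − 4 + 10 = 823.
A: Mean rate = 135.1 mm / 823 years ≈ 0.164 mm per year.
For B, 0.164 mm/year × 738 years = 121.0 mm.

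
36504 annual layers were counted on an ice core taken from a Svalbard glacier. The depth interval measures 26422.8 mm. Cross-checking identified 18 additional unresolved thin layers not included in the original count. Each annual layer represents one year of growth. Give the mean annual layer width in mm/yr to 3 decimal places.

True annual layer count = 36504 + 18 = 36522.
Extension rate ≈ 26422.8 / 36522 = 0.723 mm/yr.

0.723 mm/yr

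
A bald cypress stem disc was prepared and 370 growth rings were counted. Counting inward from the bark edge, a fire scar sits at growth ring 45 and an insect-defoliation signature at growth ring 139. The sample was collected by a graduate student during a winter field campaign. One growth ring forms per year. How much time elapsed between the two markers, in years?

94 yr

The two markers are separated by 139 − 45 = 94 growth rings.
One growth ring per year makes the interval 94 years.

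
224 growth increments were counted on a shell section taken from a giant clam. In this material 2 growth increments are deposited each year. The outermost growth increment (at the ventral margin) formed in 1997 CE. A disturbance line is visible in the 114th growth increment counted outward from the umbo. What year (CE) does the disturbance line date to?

224 − 114 = 110 growth increments lie beyond the disturbance line toward the ventral margin.
110 growth increments at 2 per year is 110 / 2 = 55 years.
Counting back 55 years from 1997 CE places the disturbance line in 1997 − 55 = 1942 CE.

1942 CE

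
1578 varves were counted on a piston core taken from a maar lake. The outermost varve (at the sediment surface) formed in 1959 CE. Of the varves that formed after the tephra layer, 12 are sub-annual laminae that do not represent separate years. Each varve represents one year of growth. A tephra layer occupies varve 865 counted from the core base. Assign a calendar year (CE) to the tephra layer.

1578 − 865 = 713 varves lie beyond the tephra layer toward the sediment surface.
Excluding 12 false varves: 713 − 12 = 701.
The varve at the sediment surface is 1959 CE, so the tephra layer dates to 1959 − 701 = 1258 CE.

1258 CE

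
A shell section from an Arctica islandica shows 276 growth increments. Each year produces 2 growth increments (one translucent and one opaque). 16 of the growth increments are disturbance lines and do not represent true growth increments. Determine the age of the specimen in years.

130 yr

Correcting the raw count gives 276 − 16 = 260 true growth increments.
260 growth increments at 2 per year is 260 / 2 = 130 years.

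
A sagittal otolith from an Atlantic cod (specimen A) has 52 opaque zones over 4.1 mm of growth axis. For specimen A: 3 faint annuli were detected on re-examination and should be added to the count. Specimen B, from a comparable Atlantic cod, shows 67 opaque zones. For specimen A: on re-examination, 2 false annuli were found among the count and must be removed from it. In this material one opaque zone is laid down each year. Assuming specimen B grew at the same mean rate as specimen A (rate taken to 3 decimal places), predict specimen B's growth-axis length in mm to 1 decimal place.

5.2 mm

Specimen A: true opaque zone count = 52 − 2 + 3 = 53.
A: 4.1 mm over 53 years gives 4.1 / 53 ≈ 0.077 mm per year.
Length of B = 0.077 × 67 = 5.2 mm.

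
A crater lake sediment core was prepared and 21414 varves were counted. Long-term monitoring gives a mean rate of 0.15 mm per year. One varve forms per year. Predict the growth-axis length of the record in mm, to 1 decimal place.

21414 years of growth are recorded.
Predicted length = 0.15 mm/year × 21414 years = 3212.1 mm.

3212.1 mm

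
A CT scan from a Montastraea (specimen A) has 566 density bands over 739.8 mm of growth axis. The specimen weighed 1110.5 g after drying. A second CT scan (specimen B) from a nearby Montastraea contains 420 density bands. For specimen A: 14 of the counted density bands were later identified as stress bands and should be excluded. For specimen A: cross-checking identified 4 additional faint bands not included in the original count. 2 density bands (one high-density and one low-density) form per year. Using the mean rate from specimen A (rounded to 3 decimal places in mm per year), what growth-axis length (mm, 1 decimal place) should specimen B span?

558.8 mm

Specimen A: after corrections the count is 566 − 14 + 4 = 556 density bands.
Specimen A: dividing by 2 density bands per year: 556 / 2 = 278 years.
A: Extension rate ≈ 739.8 / 278 = 2.661 mm/year.
Specimen B: with 2 density bands per year, 420 / 2 = 210 years. B's length ≈ 2.661 × 210 = 558.8 mm.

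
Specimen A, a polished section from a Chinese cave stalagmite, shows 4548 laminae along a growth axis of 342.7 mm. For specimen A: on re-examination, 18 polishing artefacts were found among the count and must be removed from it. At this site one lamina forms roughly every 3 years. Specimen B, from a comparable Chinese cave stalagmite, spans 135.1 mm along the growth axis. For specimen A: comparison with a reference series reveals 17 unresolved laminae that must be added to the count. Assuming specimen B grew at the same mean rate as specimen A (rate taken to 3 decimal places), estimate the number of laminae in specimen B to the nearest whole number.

1801 laminae

Specimen A: adjusted count: 4548 − 18 + 17 = 4547 laminae.
Specimen A: 4547 laminae at 3 years each span 4547 × 3 = 13641 years.
A: Extension rate ≈ 342.7 / 13641 = 0.025 mm/yr.
Specimen B: 135.1 mm / 0.025 mm per year = 5404.00 years; at 3 years per lamina that is 5404.00 / 3 ≈ 1801 laminae.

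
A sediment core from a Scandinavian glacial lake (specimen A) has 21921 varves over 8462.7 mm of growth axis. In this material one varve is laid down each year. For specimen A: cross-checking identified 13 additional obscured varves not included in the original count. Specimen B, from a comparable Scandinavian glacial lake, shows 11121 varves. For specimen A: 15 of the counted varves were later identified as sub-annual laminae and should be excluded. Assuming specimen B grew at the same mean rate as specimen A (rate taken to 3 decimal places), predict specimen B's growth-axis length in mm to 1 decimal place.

Specimen A: after corrections the count is 21921 − 15 + 13 = 21919 varves.
A: Mean rate = 8462.7 mm / 21919 years ≈ 0.386 mm/year.
For B, 0.386 mm/year × 11121 years = 4292.7 mm.

4292.7 mm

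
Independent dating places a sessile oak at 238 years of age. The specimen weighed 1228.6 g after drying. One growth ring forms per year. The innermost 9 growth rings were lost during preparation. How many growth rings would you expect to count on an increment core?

229 growth rings

At one growth ring per year, 238 years correspond to 238 growth rings.
Subtracting the 9 growth rings not captured gives 238 − 9 = 229 growth rings in the record.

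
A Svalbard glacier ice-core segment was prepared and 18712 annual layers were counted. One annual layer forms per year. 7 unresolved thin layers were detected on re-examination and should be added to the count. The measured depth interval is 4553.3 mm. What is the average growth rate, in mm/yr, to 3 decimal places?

0.243 mm/yr

Adjusted count: 18712 + 7 = 18719 annual layers.
Extension rate ≈ 4553.3 / 18719 = 0.243 mm/yr.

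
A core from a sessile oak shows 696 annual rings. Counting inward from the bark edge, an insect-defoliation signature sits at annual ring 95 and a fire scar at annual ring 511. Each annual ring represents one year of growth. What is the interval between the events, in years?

The two markers are separated by 511 − 95 = 416 annual rings.
At one annual ring per year, 416 years elapsed between them.

416 yr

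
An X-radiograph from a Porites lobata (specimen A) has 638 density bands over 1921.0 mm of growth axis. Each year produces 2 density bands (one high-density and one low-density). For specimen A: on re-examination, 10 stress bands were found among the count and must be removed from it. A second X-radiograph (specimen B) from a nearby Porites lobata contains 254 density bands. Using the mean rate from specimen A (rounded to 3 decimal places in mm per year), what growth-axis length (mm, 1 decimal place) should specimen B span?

777.0 mm

Specimen A: correcting the raw count gives 638 − 10 = 628 true density bands.
Specimen A: with 2 density bands per year, 628 / 2 = 314 years.
A: Mean rate = 1921.0 mm / 314 years ≈ 6.118 mm/year.
Specimen B: with 2 density bands per year, 254 / 2 = 127 years. B's length ≈ 6.118 × 127 = 777.0 mm.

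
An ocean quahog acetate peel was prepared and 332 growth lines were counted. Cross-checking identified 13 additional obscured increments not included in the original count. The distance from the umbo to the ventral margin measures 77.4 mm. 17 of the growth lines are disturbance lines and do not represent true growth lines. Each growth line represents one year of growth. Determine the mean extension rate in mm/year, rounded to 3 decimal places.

0.236 mm/year

True growth line count = 332 − 17 + 13 = 328.
Mean rate = 77.4 mm / 328 years ≈ 0.236 mm/year.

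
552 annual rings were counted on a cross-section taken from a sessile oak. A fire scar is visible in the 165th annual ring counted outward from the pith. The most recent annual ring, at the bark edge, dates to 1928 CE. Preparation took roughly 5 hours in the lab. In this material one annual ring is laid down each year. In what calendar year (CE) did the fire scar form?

1541 CE

The fire scar sits at annual ring 165 from the pith, so 552 − 165 = 387 annual rings formed after it.
Counting back 387 years from 1928 CE places the fire scar in 1928 − 387 = 1541 CE.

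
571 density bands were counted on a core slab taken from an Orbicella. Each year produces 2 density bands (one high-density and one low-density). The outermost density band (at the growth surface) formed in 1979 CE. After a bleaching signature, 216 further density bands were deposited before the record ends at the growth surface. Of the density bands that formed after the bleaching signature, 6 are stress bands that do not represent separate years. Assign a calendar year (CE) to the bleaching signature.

216 density bands post-date the bleaching signature.
216 − 6 false = 210 true density bands after the bleaching signature.
Dividing by 2 density bands per year: 210 / 2 = 105 years.
Counting back 105 years from 1979 CE places the bleaching signature in 1979 − 105 = 1874 CE.

1874 CE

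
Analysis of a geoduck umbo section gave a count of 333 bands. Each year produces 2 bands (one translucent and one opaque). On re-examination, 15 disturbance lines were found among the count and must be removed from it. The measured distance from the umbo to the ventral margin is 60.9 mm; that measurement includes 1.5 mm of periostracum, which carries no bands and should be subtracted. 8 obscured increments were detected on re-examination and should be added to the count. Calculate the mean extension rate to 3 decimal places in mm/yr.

After corrections the count is 333 − 15 + 8 = 326 bands.
Dividing by 2 bands per year: 326 / 2 = 163 years.
Removing the 1.5 mm offcut leaves 60.9 − 1.5 = 59.4 mm.
Extension rate ≈ 59.4 / 163 = 0.364 mm/yr.

0.364 mm/yr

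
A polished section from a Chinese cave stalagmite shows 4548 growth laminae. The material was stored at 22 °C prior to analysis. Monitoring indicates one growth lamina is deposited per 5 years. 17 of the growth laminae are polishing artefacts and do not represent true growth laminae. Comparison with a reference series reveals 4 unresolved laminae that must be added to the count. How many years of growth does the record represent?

22675 years

True growth lamina count = 4548 − 17 + 4 = 4535.
At 5 years per growth lamina, 4535 × 5 = 22675 years.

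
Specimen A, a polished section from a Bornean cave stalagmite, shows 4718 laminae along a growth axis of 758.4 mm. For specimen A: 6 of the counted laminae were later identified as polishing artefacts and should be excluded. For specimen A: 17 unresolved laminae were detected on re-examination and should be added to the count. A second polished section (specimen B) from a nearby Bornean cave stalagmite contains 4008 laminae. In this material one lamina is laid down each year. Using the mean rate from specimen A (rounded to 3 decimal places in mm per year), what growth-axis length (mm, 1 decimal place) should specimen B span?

641.3 mm

Specimen A: after corrections the count is 4718 − 6 + 17 = 4729 laminae.
A: Mean rate = 758.4 mm / 4729 years ≈ 0.160 mm per year.
For B, 0.160 mm/year × 4008 years = 641.3 mm.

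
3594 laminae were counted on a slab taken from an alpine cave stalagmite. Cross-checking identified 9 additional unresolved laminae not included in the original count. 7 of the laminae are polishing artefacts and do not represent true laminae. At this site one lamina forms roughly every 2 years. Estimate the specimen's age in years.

7192 years

Adjusted count: 3594 − 7 + 9 = 3596 laminae.
At 2 years per lamina, 3596 × 2 = 7192 years.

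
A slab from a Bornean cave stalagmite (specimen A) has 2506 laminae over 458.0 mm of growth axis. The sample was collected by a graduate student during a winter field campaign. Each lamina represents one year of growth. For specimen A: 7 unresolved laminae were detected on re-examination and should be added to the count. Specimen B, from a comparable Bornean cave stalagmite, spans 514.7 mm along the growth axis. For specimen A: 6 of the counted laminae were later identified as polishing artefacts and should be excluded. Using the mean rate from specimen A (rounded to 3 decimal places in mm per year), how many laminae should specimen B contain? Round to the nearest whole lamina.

2813 laminae

Specimen A: true lamina count = 2506 − 6 + 7 = 2507.
A: 458.0 mm over 2507 years gives 458.0 / 2507 ≈ 0.183 mm/year.
Specimen B: 514.7 mm / 0.183 mm per year = 2812.57 years ≈ 2813 laminae.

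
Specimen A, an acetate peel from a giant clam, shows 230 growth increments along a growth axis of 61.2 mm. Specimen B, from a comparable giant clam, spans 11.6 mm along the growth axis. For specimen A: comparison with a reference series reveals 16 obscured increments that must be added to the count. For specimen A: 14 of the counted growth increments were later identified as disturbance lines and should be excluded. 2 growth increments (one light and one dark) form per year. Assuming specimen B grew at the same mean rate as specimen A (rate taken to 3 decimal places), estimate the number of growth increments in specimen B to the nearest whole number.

44 growth increments

Specimen A: adjusted count: 230 − 14 + 16 = 232 growth increments.
Specimen A: 232 growth increments at 2 per year is 232 / 2 = 116 years.
A: 61.2 mm over 116 years gives 61.2 / 116 ≈ 0.528 mm/yr.
Specimen B: 11.6 mm / 0.528 mm per year = 21.97 years; at 2 growth increments per year that is 21.97 × 2 ≈ 44 growth increments.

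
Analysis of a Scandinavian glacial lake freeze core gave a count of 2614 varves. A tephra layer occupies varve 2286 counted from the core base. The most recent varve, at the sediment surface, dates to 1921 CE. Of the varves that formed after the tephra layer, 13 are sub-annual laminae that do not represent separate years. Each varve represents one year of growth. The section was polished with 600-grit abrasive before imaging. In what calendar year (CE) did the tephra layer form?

Between varve 2286 and the sediment surface there are 2614 − 2286 = 328 varves.
Removing the 13 false varves leaves 328 − 13 = 315 true varves beyond the tephra layer.
1921 − 315 = 1606 CE.

1606 CE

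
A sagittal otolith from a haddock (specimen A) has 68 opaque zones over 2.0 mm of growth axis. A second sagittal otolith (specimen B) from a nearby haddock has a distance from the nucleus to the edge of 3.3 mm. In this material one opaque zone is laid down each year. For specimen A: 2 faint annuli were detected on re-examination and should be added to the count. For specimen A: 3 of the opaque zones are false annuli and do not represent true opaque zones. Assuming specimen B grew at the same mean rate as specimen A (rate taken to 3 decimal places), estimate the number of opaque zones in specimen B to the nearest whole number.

Specimen A: correcting the raw count gives 68 − 3 + 2 = 67 true opaque zones.
A: Mean rate = 2.0 mm / 67 years ≈ 0.030 mm per year.
B spans 3.3 / 0.030 = 110.00 years ≈ 110 opaque zones.

110 opaque zones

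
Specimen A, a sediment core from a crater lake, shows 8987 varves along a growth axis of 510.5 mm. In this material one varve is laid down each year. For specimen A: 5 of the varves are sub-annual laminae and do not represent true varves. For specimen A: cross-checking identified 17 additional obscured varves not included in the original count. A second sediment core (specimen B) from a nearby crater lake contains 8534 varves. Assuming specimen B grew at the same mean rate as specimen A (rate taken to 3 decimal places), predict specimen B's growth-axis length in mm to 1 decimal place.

486.4 mm

Specimen A: true varve count = 8987 − 5 + 17 = 8999.
A: Mean rate = 510.5 mm / 8999 years ≈ 0.057 mm/yr.
B's length ≈ 0.057 × 8534 = 486.4 mm.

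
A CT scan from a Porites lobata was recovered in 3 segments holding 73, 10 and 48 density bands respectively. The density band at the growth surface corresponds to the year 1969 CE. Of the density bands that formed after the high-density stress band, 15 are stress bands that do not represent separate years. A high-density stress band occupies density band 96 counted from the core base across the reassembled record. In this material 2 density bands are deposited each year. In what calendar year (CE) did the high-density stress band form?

1959 CE

Total density bands = 73 + 10 + 48 = 131.
The high-density stress band sits at density band 96 from the core base, so 131 − 96 = 35 density bands formed after it.
Removing the 15 false density bands leaves 35 − 15 = 20 true density bands beyond the high-density stress band.
With 2 density bands per year, 20 / 2 = 10 years.
Counting back 10 years from 1969 CE places the high-density stress band in 1969 − 10 = 1959 CE.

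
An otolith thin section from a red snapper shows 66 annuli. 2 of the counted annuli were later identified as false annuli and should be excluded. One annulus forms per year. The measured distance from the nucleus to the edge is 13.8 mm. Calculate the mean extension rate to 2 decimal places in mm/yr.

0.22 mm/yr

Adjusted count: 66 − 2 = 64 annuli.
Extension rate ≈ 13.8 / 64 = 0.22 mm/yr.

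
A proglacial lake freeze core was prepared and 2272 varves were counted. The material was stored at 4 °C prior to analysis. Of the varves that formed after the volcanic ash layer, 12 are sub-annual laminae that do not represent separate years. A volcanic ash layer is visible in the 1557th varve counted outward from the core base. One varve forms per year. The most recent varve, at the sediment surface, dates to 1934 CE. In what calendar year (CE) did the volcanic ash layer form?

2272 − 1557 = 715 varves lie beyond the volcanic ash layer toward the sediment surface.
715 − 12 false = 703 true varves after the volcanic ash layer.
1934 − 703 = 1231 CE.

1231 CE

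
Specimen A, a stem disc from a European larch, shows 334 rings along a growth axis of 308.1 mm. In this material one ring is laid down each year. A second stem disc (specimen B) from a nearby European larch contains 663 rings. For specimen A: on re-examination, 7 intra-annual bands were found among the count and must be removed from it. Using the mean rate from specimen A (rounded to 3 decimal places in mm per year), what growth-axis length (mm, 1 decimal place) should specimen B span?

624.5 mm

Specimen A: adjusted count: 334 − 7 = 327 rings.
A: Mean rate = 308.1 mm / 327 years ≈ 0.942 mm/year.
Length of B = 0.942 × 663 = 624.5 mm.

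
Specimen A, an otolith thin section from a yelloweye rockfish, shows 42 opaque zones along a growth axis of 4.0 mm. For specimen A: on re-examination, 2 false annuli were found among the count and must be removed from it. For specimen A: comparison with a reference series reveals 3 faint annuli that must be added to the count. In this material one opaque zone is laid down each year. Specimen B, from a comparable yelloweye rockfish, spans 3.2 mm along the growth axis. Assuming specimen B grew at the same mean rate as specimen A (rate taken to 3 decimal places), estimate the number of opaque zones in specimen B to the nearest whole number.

Specimen A: after corrections the count is 42 − 2 + 3 = 43 opaque zones.
A: 4.0 mm over 43 years gives 4.0 / 43 ≈ 0.093 mm/yr.
Specimen B: 3.2 mm / 0.093 mm per year = 34.41 years ≈ 34 opaque zones.

34 opaque zones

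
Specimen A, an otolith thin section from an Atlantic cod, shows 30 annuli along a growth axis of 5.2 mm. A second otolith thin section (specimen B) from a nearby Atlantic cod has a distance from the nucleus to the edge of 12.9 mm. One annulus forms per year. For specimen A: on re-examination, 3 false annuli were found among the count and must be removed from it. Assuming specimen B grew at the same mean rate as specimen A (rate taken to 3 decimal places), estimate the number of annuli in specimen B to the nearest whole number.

67 annuli

Specimen A: adjusted count: 30 − 3 = 27 annuli.
A: Mean rate = 5.2 mm / 27 years ≈ 0.193 mm/yr.
B spans 12.9 / 0.193 = 66.84 years ≈ 67 annuli.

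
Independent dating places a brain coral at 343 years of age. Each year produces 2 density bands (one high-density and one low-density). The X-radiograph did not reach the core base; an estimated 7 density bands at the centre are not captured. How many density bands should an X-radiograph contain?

343 years at 2 density bands per year gives 343 × 2 = 686 density bands.
686 − 7 missed = 679 density bands expected in the prepared section.

679 density bands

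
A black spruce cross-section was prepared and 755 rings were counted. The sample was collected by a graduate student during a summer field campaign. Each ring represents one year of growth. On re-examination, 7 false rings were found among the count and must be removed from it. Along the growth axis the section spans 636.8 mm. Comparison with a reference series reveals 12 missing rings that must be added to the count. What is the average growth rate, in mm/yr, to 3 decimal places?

0.838 mm/yr

Adjusted count: 755 − 7 + 12 = 760 rings.
Mean rate = 636.8 mm / 760 years ≈ 0.838 mm/yr.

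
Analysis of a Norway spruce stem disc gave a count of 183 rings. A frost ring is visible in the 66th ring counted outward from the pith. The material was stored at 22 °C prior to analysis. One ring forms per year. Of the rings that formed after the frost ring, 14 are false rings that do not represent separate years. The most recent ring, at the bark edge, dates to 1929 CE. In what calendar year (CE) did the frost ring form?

The frost ring sits at ring 66 from the pith, so 183 − 66 = 117 rings formed after it.
117 − 14 false = 103 true rings after the frost ring.
The ring at the bark edge is 1929 CE, so the frost ring dates to 1929 − 103 = 1826 CE.

1826 CE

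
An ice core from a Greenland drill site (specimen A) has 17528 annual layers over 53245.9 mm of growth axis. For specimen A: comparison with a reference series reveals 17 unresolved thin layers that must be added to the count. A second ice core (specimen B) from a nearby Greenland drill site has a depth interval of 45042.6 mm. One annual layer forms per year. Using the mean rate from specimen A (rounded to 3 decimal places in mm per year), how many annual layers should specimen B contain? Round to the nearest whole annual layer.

14841 annual layers

Specimen A: adjusted count: 17528 + 17 = 17545 annual layers.
A: Mean rate = 53245.9 mm / 17545 years ≈ 3.035 mm per year.
Specimen B: 45042.6 mm / 3.035 mm per year = 14841.05 years ≈ 14841 annual layers.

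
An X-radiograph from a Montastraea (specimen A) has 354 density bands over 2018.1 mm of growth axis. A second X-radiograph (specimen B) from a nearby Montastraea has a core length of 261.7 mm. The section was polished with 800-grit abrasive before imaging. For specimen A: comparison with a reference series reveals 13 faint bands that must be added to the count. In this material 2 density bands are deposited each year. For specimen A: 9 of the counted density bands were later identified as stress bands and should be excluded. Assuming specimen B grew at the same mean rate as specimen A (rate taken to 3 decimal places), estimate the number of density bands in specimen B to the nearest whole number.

Specimen A: correcting the raw count gives 354 − 9 + 13 = 358 true density bands.
Specimen A: with 2 density bands per year, 358 / 2 = 179 years.
A: Mean rate = 2018.1 mm / 179 years ≈ 11.274 mm/yr.
Specimen B: 261.7 mm / 11.274 mm per year = 23.21 years; at 2 density bands per year that is 23.21 × 2 ≈ 46 density bands.

46 density bands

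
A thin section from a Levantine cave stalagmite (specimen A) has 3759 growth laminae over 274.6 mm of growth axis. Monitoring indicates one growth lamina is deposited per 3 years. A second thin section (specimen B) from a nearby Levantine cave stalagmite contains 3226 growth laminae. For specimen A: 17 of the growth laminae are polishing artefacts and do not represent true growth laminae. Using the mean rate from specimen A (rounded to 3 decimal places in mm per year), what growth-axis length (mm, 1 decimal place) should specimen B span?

232.3 mm

Specimen A: adjusted count: 3759 − 17 = 3742 growth laminae.
Specimen A: 3742 growth laminae at 3 years each span 3742 × 3 = 11226 years.
A: Extension rate ≈ 274.6 / 11226 = 0.024 mm per year.
Specimen B: 3226 growth laminae at 3 years each span 3226 × 3 = 9678 years. Length of B = 0.024 × 9678 = 232.3 mm.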